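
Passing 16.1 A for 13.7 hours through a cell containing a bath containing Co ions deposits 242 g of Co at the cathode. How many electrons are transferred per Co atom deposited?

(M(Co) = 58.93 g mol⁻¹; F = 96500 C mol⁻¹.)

2

Q = I·t = 16.10 A × 49320 s = 794100 C, so n(e⁻) = 794100/96500 = 8.229 mol.
n(Co) deposited = 242 / 58.93 = 4.107 mol.
Electrons per atom = n(e⁻)/n(Co) = 8.229 / 4.107 = 2.00 ≈ 2, so the ion is Co²⁺.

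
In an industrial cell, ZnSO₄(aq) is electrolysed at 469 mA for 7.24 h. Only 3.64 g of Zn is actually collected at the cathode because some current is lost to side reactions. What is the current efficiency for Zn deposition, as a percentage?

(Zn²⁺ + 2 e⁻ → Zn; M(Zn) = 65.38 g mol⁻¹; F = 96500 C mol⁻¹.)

Q = I·t = 0.4690 × 26064 = 12220 C; n(e⁻) = 12220/96500 = 0.1267 mol.
Theoretical n(Zn) = n(e⁻)/2 = 0.06334 mol, i.e. m_theo = 0.06334 × 65.38 = 4.141 g.
Efficiency = m_actual / m_theo = 3.64 / 4.141 = 87.9 %.

87.9 %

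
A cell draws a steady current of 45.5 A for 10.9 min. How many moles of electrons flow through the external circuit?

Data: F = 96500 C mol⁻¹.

Q = I·t = 45.50 A × 654.00 s = 29760 C.
n(e⁻) = Q/F = 29760 / 96500 = 0.308 mol.

0.308 mol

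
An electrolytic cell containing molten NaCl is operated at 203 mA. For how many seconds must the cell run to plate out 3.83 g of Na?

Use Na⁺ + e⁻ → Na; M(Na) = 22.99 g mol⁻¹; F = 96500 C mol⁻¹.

n(Na) = m/M = 3.83 / 22.99 = 0.1666 mol.
Each Na atom requires 1 electron, so n(e⁻) = 1 × 0.1666 = 0.1666 mol.
Q = n(e⁻)·F = 0.1666 × 96500 = 16080 C.
t = Q/I = 16080 / 0.2030 A = 79190 s.

79200 s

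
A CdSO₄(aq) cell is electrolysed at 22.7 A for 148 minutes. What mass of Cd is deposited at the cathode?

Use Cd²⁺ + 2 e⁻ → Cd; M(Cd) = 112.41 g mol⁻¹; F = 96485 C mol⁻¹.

117 g

Q = I·t = 22.70 A × 8880.0 s = 201600 C.
n(e⁻) = Q/F = 201600 / 96485 = 2.089 mol.
Cd²⁺ + 2 e⁻ → Cd, so n(Cd) = n(e⁻)/2 = 1.045 mol.
m = n·M = 1.045 × 112.41 = 117 g.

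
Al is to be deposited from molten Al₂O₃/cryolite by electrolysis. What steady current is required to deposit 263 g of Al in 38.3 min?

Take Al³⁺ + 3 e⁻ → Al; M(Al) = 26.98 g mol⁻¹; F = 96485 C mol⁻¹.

n(Al) = 263 / 26.98 = 9.748 mol.
n(e⁻) = 3 × 9.748 = 29.24 mol.
Q = n(e⁻)·F = 29.24 × 96485 = 2822000 C.
I = Q/t = 2822000 / 2298.0 s = 1230 A.

1230 A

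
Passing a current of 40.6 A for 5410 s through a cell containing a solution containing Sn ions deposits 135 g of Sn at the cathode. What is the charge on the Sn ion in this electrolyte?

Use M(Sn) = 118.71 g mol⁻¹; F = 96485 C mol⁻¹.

Q = I·t = 40.60 A × 5410.0 s = 219600 C, so n(e⁻) = 219600/96485 = 2.276 mol.
n(Sn) deposited = 135 / 118.71 = 1.137 mol.
Electrons per atom = n(e⁻)/n(Sn) = 2.276 / 1.137 = 2.00 ≈ 2, so the ion is Sn²⁺.

+2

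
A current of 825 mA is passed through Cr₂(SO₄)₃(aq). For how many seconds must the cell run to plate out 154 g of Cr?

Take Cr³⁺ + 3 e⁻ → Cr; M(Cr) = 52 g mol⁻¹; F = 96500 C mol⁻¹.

1.04 × 10⁶ s

n(Cr) = m/M = 154 / 52 = 2.962 mol.
Each Cr atom requires 3 electrons, so n(e⁻) = 3 × 2.962 = 8.885 mol.
Q = n(e⁻)·F = 8.885 × 96500 = 857400 C.
t = Q/I = 857400 / 0.8250 A = 1039000 s.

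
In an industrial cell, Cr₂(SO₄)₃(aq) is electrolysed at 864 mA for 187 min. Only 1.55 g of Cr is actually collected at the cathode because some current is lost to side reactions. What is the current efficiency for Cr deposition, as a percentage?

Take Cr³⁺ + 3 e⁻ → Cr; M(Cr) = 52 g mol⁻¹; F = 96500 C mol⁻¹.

Q = I·t = 0.8640 × 11220 = 9694 C; n(e⁻) = 9694/96500 = 0.1005 mol.
Theoretical n(Cr) = n(e⁻)/3 = 0.03349 mol, i.e. m_theo = 0.03349 × 52 = 1.741 g.
Efficiency = m_actual / m_theo = 1.55 / 1.741 = 89.0 %.

89.0 %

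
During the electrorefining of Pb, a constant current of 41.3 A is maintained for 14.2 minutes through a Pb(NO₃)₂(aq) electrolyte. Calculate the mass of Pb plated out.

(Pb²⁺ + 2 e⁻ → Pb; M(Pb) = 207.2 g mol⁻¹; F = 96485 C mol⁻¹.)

Q = I·t = 41.30 A × 852.00 s = 35190 C.
n(e⁻) = Q/F = 35190 / 96485 = 0.3647 mol.
Pb²⁺ + 2 e⁻ → Pb, so n(Pb) = n(e⁻)/2 = 0.1823 mol.
m = n·M = 0.1823 × 207.2 = 37.8 g.

37.8 g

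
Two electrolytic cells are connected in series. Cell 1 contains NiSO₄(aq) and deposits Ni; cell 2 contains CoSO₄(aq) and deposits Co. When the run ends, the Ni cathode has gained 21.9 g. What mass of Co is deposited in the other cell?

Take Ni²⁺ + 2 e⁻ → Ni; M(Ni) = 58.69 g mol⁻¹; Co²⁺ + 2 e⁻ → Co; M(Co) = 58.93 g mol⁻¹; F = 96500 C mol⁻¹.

n(Ni) = 21.9 / 58.69 = 0.3731 mol.
Since Ni²⁺ + 2 e⁻ → Ni, n(e⁻) passed = 2 × 0.3731 = 0.7463 mol.
Cells in series carry the same charge, so the same 0.7463 mol of electrons passes through cell 2.
Co²⁺ + 2 e⁻ → Co, so n(Co) = 0.7463 / 2 = 0.3731 mol.
m(Co) = 0.3731 × 58.93 = 22.0 g.

22.0 g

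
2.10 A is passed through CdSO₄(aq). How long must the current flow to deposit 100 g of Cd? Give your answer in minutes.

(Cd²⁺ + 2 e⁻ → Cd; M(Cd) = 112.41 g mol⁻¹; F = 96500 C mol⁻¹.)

1360 min

n(Cd) = m/M = 100 / 112.41 = 0.8896 mol.
Each Cd atom requires 2 electrons, so n(e⁻) = 2 × 0.8896 = 1.779 mol.
Q = n(e⁻)·F = 1.779 × 96500 = 171700 C.
t = Q/I = 171700 / 2.100 A = 81760 s = 1360 min.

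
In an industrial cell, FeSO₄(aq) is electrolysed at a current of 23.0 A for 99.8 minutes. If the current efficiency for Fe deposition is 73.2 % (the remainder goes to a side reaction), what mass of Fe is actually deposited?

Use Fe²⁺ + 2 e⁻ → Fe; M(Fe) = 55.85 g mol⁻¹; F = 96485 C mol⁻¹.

29.2 g

Q = I·t = 23.00 × 5988.0 = 137700 C.
n(e⁻) = 137700/96485 = 1.427 mol; theoretically n(Fe) = 1.427/2 = 0.7137 mol, m_theo = 39.86 g.
At 73.2 % efficiency, m_actual = 0.732 × 39.86 = 29.2 g.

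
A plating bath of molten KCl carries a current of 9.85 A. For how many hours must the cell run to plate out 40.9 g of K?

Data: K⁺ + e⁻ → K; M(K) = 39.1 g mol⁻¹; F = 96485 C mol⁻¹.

2.85 h

n(K) = m/M = 40.9 / 39.1 = 1.046 mol.
Each K atom requires 1 electron, so n(e⁻) = 1 × 1.046 = 1.046 mol.
Q = n(e⁻)·F = 1.046 × 96485 = 100900 C.
t = Q/I = 100900 / 9.850 A = 10250 s = 2.85 h.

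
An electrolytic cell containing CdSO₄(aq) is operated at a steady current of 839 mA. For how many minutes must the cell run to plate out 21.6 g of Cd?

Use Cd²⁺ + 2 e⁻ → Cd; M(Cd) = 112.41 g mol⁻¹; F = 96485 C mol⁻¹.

737 min

n(Cd) = m/M = 21.6 / 112.41 = 0.1922 mol.
Each Cd atom requires 2 electrons, so n(e⁻) = 2 × 0.1922 = 0.3843 mol.
Q = n(e⁻)·F = 0.3843 × 96485 = 37080 C.
t = Q/I = 37080 / 0.8390 A = 44200 s = 737 min.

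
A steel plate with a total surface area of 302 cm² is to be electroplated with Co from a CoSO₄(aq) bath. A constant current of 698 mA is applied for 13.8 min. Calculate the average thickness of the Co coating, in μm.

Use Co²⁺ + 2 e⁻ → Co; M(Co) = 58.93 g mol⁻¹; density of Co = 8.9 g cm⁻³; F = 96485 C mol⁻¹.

Q = I·t = 0.6980 × 828.00 = 577.9 C; n(e⁻) = 0.005990 mol.
n(Co) = n(e⁻)/2 = 0.002995 mol, so m = 0.002995 × 58.93 = 0.1765 g.
Volume = m/ρ = 0.1765 / 8.9 = 0.01983 cm³.
Thickness = V/A = 0.01983 / 302 = 6.57 × 10⁻⁵ cm = 0.657 μm.

0.657 μm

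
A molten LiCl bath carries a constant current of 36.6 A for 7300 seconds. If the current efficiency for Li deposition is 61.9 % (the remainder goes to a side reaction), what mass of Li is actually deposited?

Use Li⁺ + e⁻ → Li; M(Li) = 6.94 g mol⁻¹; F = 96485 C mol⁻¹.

11.9 g

Q = I·t = 36.60 × 7300.0 = 267200 C.
n(e⁻) = 267200/96485 = 2.769 mol; theoretically n(Li) = 2.769/1 = 2.769 mol, m_theo = 19.22 g.
At 61.9 % efficiency, m_actual = 0.619 × 19.22 = 11.9 g.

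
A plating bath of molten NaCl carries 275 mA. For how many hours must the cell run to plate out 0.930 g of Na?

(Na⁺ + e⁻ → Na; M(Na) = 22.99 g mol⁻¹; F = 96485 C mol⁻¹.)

n(Na) = m/M = 0.930 / 22.99 = 0.04045 mol.
Each Na atom requires 1 electron, so n(e⁻) = 1 × 0.04045 = 0.04045 mol.
Q = n(e⁻)·F = 0.04045 × 96485 = 3903 C.
t = Q/I = 3903 / 0.2750 A = 14190 s = 3.94 h.

3.94 h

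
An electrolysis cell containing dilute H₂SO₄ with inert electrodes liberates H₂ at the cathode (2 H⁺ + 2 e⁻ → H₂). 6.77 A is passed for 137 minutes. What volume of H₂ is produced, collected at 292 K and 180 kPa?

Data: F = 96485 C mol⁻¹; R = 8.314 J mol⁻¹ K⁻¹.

Q = I·t = 6.770 A × 8220.0 s = 55650 C.
n(e⁻) = Q/F = 55650 / 96485 = 0.5768 mol.
2 electrons are transferred per H₂ molecule, so n(H₂) = 0.5768 / 2 = 0.2884 mol.
V = nRT/P = (0.2884 × 8.314 × 292) / (180 × 10³ Pa) = 0.00389 m³ = 3.89 L.

3.89 L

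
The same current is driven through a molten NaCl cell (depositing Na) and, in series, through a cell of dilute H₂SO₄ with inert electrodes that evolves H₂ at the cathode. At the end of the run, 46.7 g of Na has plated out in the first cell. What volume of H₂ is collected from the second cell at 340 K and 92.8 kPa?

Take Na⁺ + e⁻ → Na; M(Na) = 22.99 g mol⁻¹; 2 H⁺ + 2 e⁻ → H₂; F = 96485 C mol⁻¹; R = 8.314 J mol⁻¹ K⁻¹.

30.9 L

n(Na) = 46.7 / 22.99 = 2.031 mol, so n(e⁻) = 1 × 2.031 = 2.031 mol.
The cells are in series, so the same 2.031 mol of electrons passes through the second cell.
2 H⁺ + 2 e⁻ → H₂ — 2 mol e⁻ per mol H₂, so n(H₂) = 2.031/2 = 1.016 mol.
V = nRT/P = (1.016 × 8.314 × 340) / (92.8 × 10³) = 0.0309 m³ = 30.9 L.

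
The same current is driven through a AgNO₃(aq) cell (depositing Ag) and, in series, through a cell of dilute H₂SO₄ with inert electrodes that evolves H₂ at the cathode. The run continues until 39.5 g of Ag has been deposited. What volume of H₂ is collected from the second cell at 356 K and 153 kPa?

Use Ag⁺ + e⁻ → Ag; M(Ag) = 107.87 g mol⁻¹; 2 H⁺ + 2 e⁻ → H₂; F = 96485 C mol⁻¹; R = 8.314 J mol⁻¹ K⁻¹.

3.54 L

n(Ag) = 39.5 / 107.87 = 0.3662 mol, so n(e⁻) = 1 × 0.3662 = 0.3662 mol.
The cells are in series, so the same 0.3662 mol of electrons passes through the second cell.
2 H⁺ + 2 e⁻ → H₂ — 2 mol e⁻ per mol H₂, so n(H₂) = 0.3662/2 = 0.1831 mol.
V = nRT/P = (0.1831 × 8.314 × 356) / (153 × 10³) = 0.00354 m³ = 3.54 L.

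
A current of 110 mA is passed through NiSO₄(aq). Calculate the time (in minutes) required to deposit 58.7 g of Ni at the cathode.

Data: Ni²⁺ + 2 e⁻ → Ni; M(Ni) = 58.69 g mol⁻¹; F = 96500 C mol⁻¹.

n(Ni) = m/M = 58.7 / 58.69 = 1.000 mol.
Each Ni atom requires 2 electrons, so n(e⁻) = 2 × 1.000 = 2.000 mol.
Q = n(e⁻)·F = 2.000 × 96500 = 193000 C.
t = Q/I = 193000 / 0.1100 A = 1755000 s = 29200 min.

29200 min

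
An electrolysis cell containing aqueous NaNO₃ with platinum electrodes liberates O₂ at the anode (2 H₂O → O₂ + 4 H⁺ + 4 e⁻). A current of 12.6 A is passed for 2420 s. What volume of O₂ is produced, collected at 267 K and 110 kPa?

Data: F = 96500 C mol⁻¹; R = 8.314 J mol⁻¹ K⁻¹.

Q = I·t = 12.60 A × 2420.0 s = 30490 C.
n(e⁻) = Q/F = 30490 / 96500 = 0.3160 mol.
4 electrons are transferred per O₂ molecule, so n(O₂) = 0.3160 / 4 = 0.07899 mol.
V = nRT/P = (0.07899 × 8.314 × 267) / (110 × 10³ Pa) = 0.00159 m³ = 1.59 L.

1.59 L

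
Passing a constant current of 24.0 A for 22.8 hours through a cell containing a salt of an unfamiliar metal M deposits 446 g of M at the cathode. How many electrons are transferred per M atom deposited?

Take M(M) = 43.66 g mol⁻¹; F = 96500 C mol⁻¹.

Q = I·t = 24.00 A × 82080 s = 1970000 C, so n(e⁻) = 1970000/96500 = 20.41 mol.
n(M) deposited = 446 / 43.66 = 10.22 mol.
Electrons per atom = n(e⁻)/n(M) = 20.41 / 10.22 = 2.00 ≈ 2, so the ion is M²⁺.

2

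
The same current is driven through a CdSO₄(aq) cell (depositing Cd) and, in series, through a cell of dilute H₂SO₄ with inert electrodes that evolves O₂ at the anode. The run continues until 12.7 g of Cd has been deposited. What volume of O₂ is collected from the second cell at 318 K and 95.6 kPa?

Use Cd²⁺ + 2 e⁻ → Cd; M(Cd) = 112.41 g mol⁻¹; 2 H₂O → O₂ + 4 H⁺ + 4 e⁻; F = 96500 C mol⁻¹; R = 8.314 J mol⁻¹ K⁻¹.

1.56 L

n(Cd) = 12.7 / 112.41 = 0.1130 mol, so n(e⁻) = 2 × 0.1130 = 0.2260 mol.
The cells are in series, so the same 0.2260 mol of electrons passes through the second cell.
2 H₂O → O₂ + 4 H⁺ + 4 e⁻ — 4 mol e⁻ per mol O₂, so n(O₂) = 0.2260/4 = 0.05649 mol.
V = nRT/P = (0.05649 × 8.314 × 318) / (95.6 × 10³) = 0.00156 m³ = 1.56 L.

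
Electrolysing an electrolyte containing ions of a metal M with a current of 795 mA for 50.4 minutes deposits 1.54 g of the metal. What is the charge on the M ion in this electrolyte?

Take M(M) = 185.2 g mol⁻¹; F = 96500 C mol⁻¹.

+3

Q = I·t = 0.7950 A × 3024.0 s = 2404 C, so n(e⁻) = 2404/96500 = 0.02491 mol.
n(M) deposited = 1.54 / 185.2 = 0.008315 mol.
Electrons per atom = n(e⁻)/n(M) = 0.02491 / 0.008315 = 3.00 ≈ 3, so the ion is M³⁺.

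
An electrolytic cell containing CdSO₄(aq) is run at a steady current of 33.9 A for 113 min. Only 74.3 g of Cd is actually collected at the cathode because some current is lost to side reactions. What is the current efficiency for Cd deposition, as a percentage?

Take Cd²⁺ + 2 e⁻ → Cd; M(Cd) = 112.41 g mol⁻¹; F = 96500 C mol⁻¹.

55.5 %

Q = I·t = 33.90 × 6780.0 = 229800 C; n(e⁻) = 229800/96500 = 2.382 mol.
Theoretical n(Cd) = n(e⁻)/2 = 1.191 mol, i.e. m_theo = 1.191 × 112.41 = 133.9 g.
Efficiency = m_actual / m_theo = 74.3 / 133.9 = 55.5 %.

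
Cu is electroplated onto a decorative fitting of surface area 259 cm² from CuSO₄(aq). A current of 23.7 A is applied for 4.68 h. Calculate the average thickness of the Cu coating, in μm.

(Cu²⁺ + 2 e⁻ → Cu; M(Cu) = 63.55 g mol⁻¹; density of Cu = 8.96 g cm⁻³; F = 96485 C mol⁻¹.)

567 μm

Q = I·t = 23.70 × 16848 = 399300 C; n(e⁻) = 4.138 mol.
n(Cu) = n(e⁻)/2 = 2.069 mol, so m = 2.069 × 63.55 = 131.5 g.
Volume = m/ρ = 131.5 / 8.96 = 14.68 cm³.
Thickness = V/A = 14.68 / 259 = 0.0567 cm = 567 μm.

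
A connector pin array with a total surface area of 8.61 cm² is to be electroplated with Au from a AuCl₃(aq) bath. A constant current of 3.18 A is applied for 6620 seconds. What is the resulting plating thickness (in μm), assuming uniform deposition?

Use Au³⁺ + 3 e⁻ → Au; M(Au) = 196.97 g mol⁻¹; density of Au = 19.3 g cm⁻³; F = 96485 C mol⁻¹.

862 μm

Q = I·t = 3.180 × 6620.0 = 21050 C; n(e⁻) = 0.2182 mol.
n(Au) = n(e⁻)/3 = 0.07273 mol, so m = 0.07273 × 196.97 = 14.33 g.
Volume = m/ρ = 14.33 / 19.3 = 0.7422 cm³.
Thickness = V/A = 0.7422 / 8.61 = 0.0862 cm = 862 μm.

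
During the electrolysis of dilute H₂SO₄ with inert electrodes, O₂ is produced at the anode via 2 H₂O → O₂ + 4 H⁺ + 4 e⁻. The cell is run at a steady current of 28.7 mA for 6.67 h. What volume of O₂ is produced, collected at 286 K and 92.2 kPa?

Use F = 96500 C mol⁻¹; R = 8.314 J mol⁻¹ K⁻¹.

Q = I·t = 0.02870 A × 24012 s = 689.1 C.
n(e⁻) = Q/F = 689.1 / 96500 = 0.007141 mol.
4 electrons are transferred per O₂ molecule, so n(O₂) = 0.007141 / 4 = 0.001785 mol.
V = nRT/P = (0.001785 × 8.314 × 286) / (92.2 × 10³ Pa) = 4.60 × 10⁻⁵ m³ = 0.0460 L.

0.0460 L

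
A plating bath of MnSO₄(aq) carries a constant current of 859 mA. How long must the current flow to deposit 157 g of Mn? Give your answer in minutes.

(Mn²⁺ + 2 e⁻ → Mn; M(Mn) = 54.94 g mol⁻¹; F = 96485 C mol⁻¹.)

10700 min

n(Mn) = m/M = 157 / 54.94 = 2.858 mol.
Each Mn atom requires 2 electrons, so n(e⁻) = 2 × 2.858 = 5.715 mol.
Q = n(e⁻)·F = 5.715 × 96485 = 551400 C.
t = Q/I = 551400 / 0.8590 A = 642000 s = 10700 min.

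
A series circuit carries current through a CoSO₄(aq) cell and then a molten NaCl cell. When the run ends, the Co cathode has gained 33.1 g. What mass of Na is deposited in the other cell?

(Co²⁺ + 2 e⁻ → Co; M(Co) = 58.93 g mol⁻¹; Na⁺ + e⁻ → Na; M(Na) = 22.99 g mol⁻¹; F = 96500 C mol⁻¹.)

n(Co) = 33.1 / 58.93 = 0.5617 mol.
Since Co²⁺ + 2 e⁻ → Co, n(e⁻) passed = 2 × 0.5617 = 1.123 mol.
Cells in series carry the same charge, so the same 1.123 mol of electrons passes through cell 2.
Na⁺ + e⁻ → Na, so n(Na) = 1.123 / 1 = 1.123 mol.
m(Na) = 1.123 × 22.99 = 25.8 g.

25.8 g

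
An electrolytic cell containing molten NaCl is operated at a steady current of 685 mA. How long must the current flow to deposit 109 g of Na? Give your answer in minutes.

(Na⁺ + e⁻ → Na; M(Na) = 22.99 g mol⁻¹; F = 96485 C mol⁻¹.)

11100 min

n(Na) = m/M = 109 / 22.99 = 4.741 mol.
Each Na atom requires 1 electron, so n(e⁻) = 1 × 4.741 = 4.741 mol.
Q = n(e⁻)·F = 4.741 × 96485 = 457500 C.
t = Q/I = 457500 / 0.6850 A = 667800 s = 11100 min.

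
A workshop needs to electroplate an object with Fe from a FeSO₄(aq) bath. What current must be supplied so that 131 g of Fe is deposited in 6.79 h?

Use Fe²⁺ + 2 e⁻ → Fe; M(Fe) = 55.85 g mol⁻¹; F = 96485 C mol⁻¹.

n(Fe) = 131 / 55.85 = 2.346 mol.
n(e⁻) = 2 × 2.346 = 4.691 mol.
Q = n(e⁻)·F = 4.691 × 96485 = 452600 C.
I = Q/t = 452600 / 24444 s = 18.5 A.

18.5 A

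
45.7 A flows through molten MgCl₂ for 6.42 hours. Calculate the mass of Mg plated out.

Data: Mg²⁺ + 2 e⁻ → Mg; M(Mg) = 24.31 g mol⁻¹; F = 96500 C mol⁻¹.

Q = I·t = 45.70 A × 23112 s = 1056000 C.
n(e⁻) = Q/F = 1056000 / 96500 = 10.95 mol.
Mg²⁺ + 2 e⁻ → Mg, so n(Mg) = n(e⁻)/2 = 5.473 mol.
m = n·M = 5.473 × 24.31 = 133 g.

133 g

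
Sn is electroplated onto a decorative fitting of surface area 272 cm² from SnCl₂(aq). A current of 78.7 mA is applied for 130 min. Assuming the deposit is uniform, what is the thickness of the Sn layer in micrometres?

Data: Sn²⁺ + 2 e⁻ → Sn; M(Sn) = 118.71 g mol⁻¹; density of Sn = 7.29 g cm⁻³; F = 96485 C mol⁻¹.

Q = I·t = 0.07870 × 7800.0 = 613.9 C; n(e⁻) = 0.006362 mol.
n(Sn) = n(e⁻)/2 = 0.003181 mol, so m = 0.003181 × 118.71 = 0.3776 g.
Volume = m/ρ = 0.3776 / 7.29 = 0.05180 cm³.
Thickness = V/A = 0.05180 / 272 = 1.90 × 10⁻⁴ cm = 1.90 μm.

1.90 μm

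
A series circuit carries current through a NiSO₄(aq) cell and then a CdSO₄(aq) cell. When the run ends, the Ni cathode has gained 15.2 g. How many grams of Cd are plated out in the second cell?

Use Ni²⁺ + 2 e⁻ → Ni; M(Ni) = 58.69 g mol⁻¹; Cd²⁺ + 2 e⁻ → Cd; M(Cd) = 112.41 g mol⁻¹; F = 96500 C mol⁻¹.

29.1 g

n(Ni) = 15.2 / 58.69 = 0.2590 mol.
Since Ni²⁺ + 2 e⁻ → Ni, n(e⁻) passed = 2 × 0.2590 = 0.5180 mol.
Cells in series carry the same charge, so the same 0.5180 mol of electrons passes through cell 2.
Cd²⁺ + 2 e⁻ → Cd, so n(Cd) = 0.5180 / 2 = 0.2590 mol.
m(Cd) = 0.2590 × 112.41 = 29.1 g.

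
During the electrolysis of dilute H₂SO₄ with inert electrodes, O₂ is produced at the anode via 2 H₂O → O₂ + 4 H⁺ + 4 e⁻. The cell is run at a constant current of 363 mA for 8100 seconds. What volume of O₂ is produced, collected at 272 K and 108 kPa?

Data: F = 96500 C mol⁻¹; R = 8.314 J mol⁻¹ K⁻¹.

Q = I·t = 0.3630 A × 8100.0 s = 2940 C.
n(e⁻) = Q/F = 2940 / 96500 = 0.03047 mol.
4 electrons are transferred per O₂ molecule, so n(O₂) = 0.03047 / 4 = 0.007617 mol.
V = nRT/P = (0.007617 × 8.314 × 272) / (108 × 10³ Pa) = 1.59 × 10⁻⁴ m³ = 0.159 L.

0.159 L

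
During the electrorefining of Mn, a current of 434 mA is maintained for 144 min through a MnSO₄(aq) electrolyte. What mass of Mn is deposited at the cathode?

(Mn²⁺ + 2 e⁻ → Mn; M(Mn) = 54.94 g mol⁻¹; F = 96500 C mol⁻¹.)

1.07 g

Q = I·t = 0.4340 A × 8640.0 s = 3750 C.
n(e⁻) = Q/F = 3750 / 96500 = 0.03886 mol.
Mn²⁺ + 2 e⁻ → Mn, so n(Mn) = n(e⁻)/2 = 0.01943 mol.
m = n·M = 0.01943 × 54.94 = 1.07 g.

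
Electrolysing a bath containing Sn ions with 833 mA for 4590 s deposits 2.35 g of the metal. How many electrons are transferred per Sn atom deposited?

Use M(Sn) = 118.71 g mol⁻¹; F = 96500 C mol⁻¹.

Q = I·t = 0.8330 A × 4590.0 s = 3823 C, so n(e⁻) = 3823/96500 = 0.03962 mol.
n(Sn) deposited = 2.35 / 118.71 = 0.01980 mol.
Electrons per atom = n(e⁻)/n(Sn) = 0.03962 / 0.01980 = 2.00 ≈ 2, so the ion is Sn²⁺.

2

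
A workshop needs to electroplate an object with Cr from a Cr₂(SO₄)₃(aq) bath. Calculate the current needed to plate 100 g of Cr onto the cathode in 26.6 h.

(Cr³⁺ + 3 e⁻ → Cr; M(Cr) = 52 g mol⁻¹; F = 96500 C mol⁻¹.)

n(Cr) = 100 / 52 = 1.923 mol.
n(e⁻) = 3 × 1.923 = 5.769 mol.
Q = n(e⁻)·F = 5.769 × 96500 = 556700 C.
I = Q/t = 556700 / 95760 s = 5.81 A.

5.81 A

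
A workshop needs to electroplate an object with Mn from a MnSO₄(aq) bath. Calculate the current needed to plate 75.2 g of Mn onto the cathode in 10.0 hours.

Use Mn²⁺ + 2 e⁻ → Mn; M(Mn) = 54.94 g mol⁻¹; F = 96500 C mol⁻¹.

n(Mn) = 75.2 / 54.94 = 1.369 mol.
n(e⁻) = 2 × 1.369 = 2.738 mol.
Q = n(e⁻)·F = 2.738 × 96500 = 264200 C.
I = Q/t = 264200 / 36000 s = 7.34 A.

7.34 A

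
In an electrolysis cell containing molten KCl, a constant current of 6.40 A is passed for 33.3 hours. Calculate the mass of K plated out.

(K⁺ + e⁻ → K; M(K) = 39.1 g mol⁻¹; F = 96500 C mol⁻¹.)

Q = I·t = 6.400 A × 119880 s = 767200 C.
n(e⁻) = Q/F = 767200 / 96500 = 7.951 mol.
K⁺ + e⁻ → K, so n(K) = n(e⁻)/1 = 7.951 mol.
m = n·M = 7.951 × 39.1 = 311 g.

311 g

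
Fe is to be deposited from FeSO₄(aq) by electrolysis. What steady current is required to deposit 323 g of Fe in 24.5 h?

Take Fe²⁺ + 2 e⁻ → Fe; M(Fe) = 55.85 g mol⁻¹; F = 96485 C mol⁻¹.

12.7 A

n(Fe) = 323 / 55.85 = 5.783 mol.
n(e⁻) = 2 × 5.783 = 11.57 mol.
Q = n(e⁻)·F = 11.57 × 96485 = 1116000 C.
I = Q/t = 1116000 / 88200 s = 12.7 A.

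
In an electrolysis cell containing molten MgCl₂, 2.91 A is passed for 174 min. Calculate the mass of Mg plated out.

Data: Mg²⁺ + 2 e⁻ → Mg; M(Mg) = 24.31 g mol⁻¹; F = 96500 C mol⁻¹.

Q = I·t = 2.910 A × 10440 s = 30380 C.
n(e⁻) = Q/F = 30380 / 96500 = 0.3148 mol.
Mg²⁺ + 2 e⁻ → Mg, so n(Mg) = n(e⁻)/2 = 0.1574 mol.
m = n·M = 0.1574 × 24.31 = 3.83 g.

3.83 g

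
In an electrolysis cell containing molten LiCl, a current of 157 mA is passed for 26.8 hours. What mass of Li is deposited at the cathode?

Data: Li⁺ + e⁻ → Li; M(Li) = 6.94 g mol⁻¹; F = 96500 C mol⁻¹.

1.09 g

Q = I·t = 0.1570 A × 96480 s = 15150 C.
n(e⁻) = Q/F = 15150 / 96500 = 0.1570 mol.
Li⁺ + e⁻ → Li, so n(Li) = n(e⁻)/1 = 0.1570 mol.
m = n·M = 0.1570 × 6.94 = 1.09 g.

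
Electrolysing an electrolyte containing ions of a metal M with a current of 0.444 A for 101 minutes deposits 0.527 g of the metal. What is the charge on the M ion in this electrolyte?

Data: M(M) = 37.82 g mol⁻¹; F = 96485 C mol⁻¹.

+2

Q = I·t = 0.4440 A × 6060.0 s = 2691 C, so n(e⁻) = 2691/96485 = 0.02789 mol.
n(M) deposited = 0.527 / 37.82 = 0.01393 mol.
Electrons per atom = n(e⁻)/n(M) = 0.02789 / 0.01393 = 2.00 ≈ 2, so the ion is M²⁺.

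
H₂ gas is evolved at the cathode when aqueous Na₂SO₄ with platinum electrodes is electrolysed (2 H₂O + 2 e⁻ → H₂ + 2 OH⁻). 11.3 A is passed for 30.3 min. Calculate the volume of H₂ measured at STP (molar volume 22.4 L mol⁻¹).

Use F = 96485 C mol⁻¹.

2.38 L

Q = I·t = 11.30 A × 1818.0 s = 20540 C.
n(e⁻) = Q/F = 20540 / 96485 = 0.2129 mol.
2 electrons are transferred per H₂ molecule, so n(H₂) = 0.2129 / 2 = 0.1065 mol.
V = n × V_m = 0.1065 × 22.4 = 2.38 L.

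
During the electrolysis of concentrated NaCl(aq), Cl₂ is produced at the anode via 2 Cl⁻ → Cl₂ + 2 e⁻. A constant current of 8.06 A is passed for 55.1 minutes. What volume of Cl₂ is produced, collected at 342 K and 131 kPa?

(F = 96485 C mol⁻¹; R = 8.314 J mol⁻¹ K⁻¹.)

Q = I·t = 8.060 A × 3306.0 s = 26650 C.
n(e⁻) = Q/F = 26650 / 96485 = 0.2762 mol.
2 electrons are transferred per Cl₂ molecule, so n(Cl₂) = 0.2762 / 2 = 0.1381 mol.
V = nRT/P = (0.1381 × 8.314 × 342) / (131 × 10³ Pa) = 0.00300 m³ = 3.00 L.

3.00 L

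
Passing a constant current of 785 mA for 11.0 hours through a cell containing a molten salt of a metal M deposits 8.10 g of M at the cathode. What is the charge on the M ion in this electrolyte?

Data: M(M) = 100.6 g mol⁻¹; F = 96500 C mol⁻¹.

+4

Q = I·t = 0.7850 A × 39600 s = 31090 C, so n(e⁻) = 31090/96500 = 0.3221 mol.
n(M) deposited = 8.10 / 100.6 = 0.08052 mol.
Electrons per atom = n(e⁻)/n(M) = 0.3221 / 0.08052 = 4.00 ≈ 4, so the ion is M⁴⁺.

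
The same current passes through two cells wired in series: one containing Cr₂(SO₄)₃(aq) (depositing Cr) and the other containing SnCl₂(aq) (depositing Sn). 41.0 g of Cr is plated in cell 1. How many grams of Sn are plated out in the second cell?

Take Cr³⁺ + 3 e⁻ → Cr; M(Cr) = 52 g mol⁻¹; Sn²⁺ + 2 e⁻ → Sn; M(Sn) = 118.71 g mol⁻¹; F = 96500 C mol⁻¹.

140 g

n(Cr) = 41.0 / 52 = 0.7885 mol.
Since Cr³⁺ + 3 e⁻ → Cr, n(e⁻) passed = 3 × 0.7885 = 2.365 mol.
Cells in series carry the same charge, so the same 2.365 mol of electrons passes through cell 2.
Sn²⁺ + 2 e⁻ → Sn, so n(Sn) = 2.365 / 2 = 1.183 mol.
m(Sn) = 1.183 × 118.71 = 140 g.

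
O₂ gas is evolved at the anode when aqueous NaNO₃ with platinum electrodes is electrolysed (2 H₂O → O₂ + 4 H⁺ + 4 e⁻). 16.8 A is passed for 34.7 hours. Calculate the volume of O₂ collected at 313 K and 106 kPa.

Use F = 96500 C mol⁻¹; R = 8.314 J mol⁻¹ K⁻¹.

133 L

Q = I·t = 16.80 A × 124920 s = 2099000 C.
n(e⁻) = Q/F = 2099000 / 96500 = 21.75 mol.
4 electrons are transferred per O₂ molecule, so n(O₂) = 21.75 / 4 = 5.437 mol.
V = nRT/P = (5.437 × 8.314 × 313) / (106 × 10³ Pa) = 0.133 m³ = 133 L.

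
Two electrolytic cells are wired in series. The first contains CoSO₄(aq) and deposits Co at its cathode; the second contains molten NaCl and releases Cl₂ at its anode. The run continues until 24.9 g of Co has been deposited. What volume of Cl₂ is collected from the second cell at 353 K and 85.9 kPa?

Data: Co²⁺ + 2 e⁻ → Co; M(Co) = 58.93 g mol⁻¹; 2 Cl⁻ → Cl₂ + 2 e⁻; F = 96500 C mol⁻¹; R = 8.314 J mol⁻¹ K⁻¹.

n(Co) = 24.9 / 58.93 = 0.4225 mol, so n(e⁻) = 2 × 0.4225 = 0.8451 mol.
The cells are in series, so the same 0.8451 mol of electrons passes through the second cell.
2 Cl⁻ → Cl₂ + 2 e⁻ — 2 mol e⁻ per mol Cl₂, so n(Cl₂) = 0.8451/2 = 0.4225 mol.
V = nRT/P = (0.4225 × 8.314 × 353) / (85.9 × 10³) = 0.0144 m³ = 14.4 L.

14.4 L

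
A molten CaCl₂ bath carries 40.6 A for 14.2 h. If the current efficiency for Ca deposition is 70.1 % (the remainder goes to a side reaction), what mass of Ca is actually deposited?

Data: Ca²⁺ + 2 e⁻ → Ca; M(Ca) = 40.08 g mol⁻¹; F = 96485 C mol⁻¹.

302 g

Q = I·t = 40.60 × 51120 = 2075000 C.
n(e⁻) = 2075000/96485 = 21.51 mol; theoretically n(Ca) = 21.51/2 = 10.76 mol, m_theo = 431.1 g.
At 70.1 % efficiency, m_actual = 0.701 × 431.1 = 302 g.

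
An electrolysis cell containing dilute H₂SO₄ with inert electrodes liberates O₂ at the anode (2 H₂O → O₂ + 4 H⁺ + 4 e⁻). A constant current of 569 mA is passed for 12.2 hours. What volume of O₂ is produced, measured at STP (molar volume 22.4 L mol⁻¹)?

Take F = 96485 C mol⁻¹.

1.45 L

Q = I·t = 0.5690 A × 43920 s = 24990 C.
n(e⁻) = Q/F = 24990 / 96485 = 0.2590 mol.
4 electrons are transferred per O₂ molecule, so n(O₂) = 0.2590 / 4 = 0.06475 mol.
V = n × V_m = 0.06475 × 22.4 = 1.45 L.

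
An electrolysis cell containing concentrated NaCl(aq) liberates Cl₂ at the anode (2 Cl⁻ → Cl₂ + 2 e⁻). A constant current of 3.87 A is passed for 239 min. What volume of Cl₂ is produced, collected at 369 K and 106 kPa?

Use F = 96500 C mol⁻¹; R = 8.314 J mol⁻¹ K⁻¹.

8.32 L

Q = I·t = 3.870 A × 14340 s = 55500 C.
n(e⁻) = Q/F = 55500 / 96500 = 0.5751 mol.
2 electrons are transferred per Cl₂ molecule, so n(Cl₂) = 0.5751 / 2 = 0.2875 mol.
V = nRT/P = (0.2875 × 8.314 × 369) / (106 × 10³ Pa) = 0.00832 m³ = 8.32 L.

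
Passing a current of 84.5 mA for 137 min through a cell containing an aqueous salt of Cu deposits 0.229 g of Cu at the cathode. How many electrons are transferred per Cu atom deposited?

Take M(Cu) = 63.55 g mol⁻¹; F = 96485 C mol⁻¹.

Q = I·t = 0.08450 A × 8220.0 s = 694.6 C, so n(e⁻) = 694.6/96485 = 0.007199 mol.
n(Cu) deposited = 0.229 / 63.55 = 0.003603 mol.
Electrons per atom = n(e⁻)/n(Cu) = 0.007199 / 0.003603 = 2.00 ≈ 2, so the ion is Cu²⁺.

2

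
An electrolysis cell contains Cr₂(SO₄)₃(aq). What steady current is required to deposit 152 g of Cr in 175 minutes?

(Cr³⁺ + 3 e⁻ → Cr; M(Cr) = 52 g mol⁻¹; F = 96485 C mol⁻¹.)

n(Cr) = 152 / 52 = 2.923 mol.
n(e⁻) = 3 × 2.923 = 8.769 mol.
Q = n(e⁻)·F = 8.769 × 96485 = 846100 C.
I = Q/t = 846100 / 10500 s = 80.6 A.

80.6 A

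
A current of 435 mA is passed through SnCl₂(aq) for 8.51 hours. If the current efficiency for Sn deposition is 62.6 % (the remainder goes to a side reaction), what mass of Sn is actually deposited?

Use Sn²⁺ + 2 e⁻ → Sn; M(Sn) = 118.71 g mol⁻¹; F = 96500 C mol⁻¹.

Q = I·t = 0.4350 × 30636 = 13330 C.
n(e⁻) = 13330/96500 = 0.1381 mol; theoretically n(Sn) = 0.1381/2 = 0.06905 mol, m_theo = 8.197 g.
At 62.6 % efficiency, m_actual = 0.626 × 8.197 = 5.13 g.

5.13 g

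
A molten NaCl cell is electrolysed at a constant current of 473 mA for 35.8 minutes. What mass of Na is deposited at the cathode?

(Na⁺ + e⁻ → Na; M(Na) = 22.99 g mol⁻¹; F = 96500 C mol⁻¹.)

Q = I·t = 0.4730 A × 2148.0 s = 1016 C.
n(e⁻) = Q/F = 1016 / 96500 = 0.01053 mol.
Na⁺ + e⁻ → Na, so n(Na) = n(e⁻)/1 = 0.01053 mol.
m = n·M = 0.01053 × 22.99 = 0.242 g.

0.242 g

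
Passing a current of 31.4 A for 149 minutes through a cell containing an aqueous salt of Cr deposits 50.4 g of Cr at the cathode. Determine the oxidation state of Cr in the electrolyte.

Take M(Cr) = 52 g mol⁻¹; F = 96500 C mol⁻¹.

Q = I·t = 31.40 A × 8940.0 s = 280700 C, so n(e⁻) = 280700/96500 = 2.909 mol.
n(Cr) deposited = 50.4 / 52 = 0.9692 mol.
Electrons per atom = n(e⁻)/n(Cr) = 2.909 / 0.9692 = 3.00 ≈ 3, so the ion is Cr³⁺.

+3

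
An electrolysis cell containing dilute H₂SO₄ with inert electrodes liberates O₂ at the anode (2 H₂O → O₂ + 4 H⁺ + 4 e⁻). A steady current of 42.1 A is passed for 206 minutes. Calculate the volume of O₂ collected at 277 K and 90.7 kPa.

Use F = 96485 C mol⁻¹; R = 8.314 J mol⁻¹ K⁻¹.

34.2 L

Q = I·t = 42.10 A × 12360 s = 520400 C.
n(e⁻) = Q/F = 520400 / 96485 = 5.393 mol.
4 electrons are transferred per O₂ molecule, so n(O₂) = 5.393 / 4 = 1.348 mol.
V = nRT/P = (1.348 × 8.314 × 277) / (90.7 × 10³ Pa) = 0.0342 m³ = 34.2 L.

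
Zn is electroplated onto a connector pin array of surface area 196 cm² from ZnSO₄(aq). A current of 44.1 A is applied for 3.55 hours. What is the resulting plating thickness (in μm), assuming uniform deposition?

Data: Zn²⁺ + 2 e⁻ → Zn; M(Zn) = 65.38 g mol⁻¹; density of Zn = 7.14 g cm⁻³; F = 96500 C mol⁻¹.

1360 μm

Q = I·t = 44.10 × 12780 = 563600 C; n(e⁻) = 5.840 mol.
n(Zn) = n(e⁻)/2 = 2.920 mol, so m = 2.920 × 65.38 = 190.9 g.
Volume = m/ρ = 190.9 / 7.14 = 26.74 cm³.
Thickness = V/A = 26.74 / 196 = 0.136 cm = 1360 μm.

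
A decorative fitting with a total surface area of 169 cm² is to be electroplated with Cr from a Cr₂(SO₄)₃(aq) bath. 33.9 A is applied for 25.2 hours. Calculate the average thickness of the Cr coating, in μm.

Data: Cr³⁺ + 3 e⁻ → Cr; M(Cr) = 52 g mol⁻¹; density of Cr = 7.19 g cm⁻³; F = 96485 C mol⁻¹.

Q = I·t = 33.90 × 90720 = 3075000 C; n(e⁻) = 31.87 mol.
n(Cr) = n(e⁻)/3 = 10.62 mol, so m = 10.62 × 52 = 552.5 g.
Volume = m/ρ = 552.5 / 7.19 = 76.84 cm³.
Thickness = V/A = 76.84 / 169 = 0.455 cm = 4550 μm.

4550 μm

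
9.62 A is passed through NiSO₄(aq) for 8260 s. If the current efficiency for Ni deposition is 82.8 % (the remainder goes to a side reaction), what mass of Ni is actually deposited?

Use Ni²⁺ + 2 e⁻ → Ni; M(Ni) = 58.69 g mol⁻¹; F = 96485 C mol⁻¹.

20.0 g

Q = I·t = 9.620 × 8260.0 = 79460 C.
n(e⁻) = 79460/96485 = 0.8236 mol; theoretically n(Ni) = 0.8236/2 = 0.4118 mol, m_theo = 24.17 g.
At 82.8 % efficiency, m_actual = 0.828 × 24.17 = 20.0 g.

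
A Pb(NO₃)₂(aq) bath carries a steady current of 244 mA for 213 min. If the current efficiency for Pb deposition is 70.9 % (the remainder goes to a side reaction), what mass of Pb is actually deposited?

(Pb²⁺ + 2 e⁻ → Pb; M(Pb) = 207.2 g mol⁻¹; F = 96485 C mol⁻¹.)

2.37 g

Q = I·t = 0.2440 × 12780 = 3118 C.
n(e⁻) = 3118/96485 = 0.03232 mol; theoretically n(Pb) = 0.03232/2 = 0.01616 mol, m_theo = 3.348 g.
At 70.9 % efficiency, m_actual = 0.709 × 3.348 = 2.37 g.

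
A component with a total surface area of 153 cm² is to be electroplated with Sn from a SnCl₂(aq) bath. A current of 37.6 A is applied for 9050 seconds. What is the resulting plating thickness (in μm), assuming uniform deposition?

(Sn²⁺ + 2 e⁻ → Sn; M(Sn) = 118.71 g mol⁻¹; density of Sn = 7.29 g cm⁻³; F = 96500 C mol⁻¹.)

1880 μm

Q = I·t = 37.60 × 9050.0 = 340300 C; n(e⁻) = 3.526 mol.
n(Sn) = n(e⁻)/2 = 1.763 mol, so m = 1.763 × 118.71 = 209.3 g.
Volume = m/ρ = 209.3 / 7.29 = 28.71 cm³.
Thickness = V/A = 28.71 / 153 = 0.188 cm = 1880 μm.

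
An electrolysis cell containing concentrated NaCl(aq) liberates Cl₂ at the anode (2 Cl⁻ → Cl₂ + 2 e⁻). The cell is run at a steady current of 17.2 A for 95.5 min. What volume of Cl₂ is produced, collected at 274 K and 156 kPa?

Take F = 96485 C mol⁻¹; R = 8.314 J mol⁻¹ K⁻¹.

Q = I·t = 17.20 A × 5730.0 s = 98560 C.
n(e⁻) = Q/F = 98560 / 96485 = 1.021 mol.
2 electrons are transferred per Cl₂ molecule, so n(Cl₂) = 1.021 / 2 = 0.5107 mol.
V = nRT/P = (0.5107 × 8.314 × 274) / (156 × 10³ Pa) = 0.00746 m³ = 7.46 L.

7.46 L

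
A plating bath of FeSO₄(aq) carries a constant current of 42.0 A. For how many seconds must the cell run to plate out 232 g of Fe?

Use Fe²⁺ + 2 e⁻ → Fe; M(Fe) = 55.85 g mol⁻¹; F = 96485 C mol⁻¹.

19100 s

n(Fe) = m/M = 232 / 55.85 = 4.154 mol.
Each Fe atom requires 2 electrons, so n(e⁻) = 2 × 4.154 = 8.308 mol.
Q = n(e⁻)·F = 8.308 × 96485 = 801600 C.
t = Q/I = 801600 / 42.00 A = 19090 s.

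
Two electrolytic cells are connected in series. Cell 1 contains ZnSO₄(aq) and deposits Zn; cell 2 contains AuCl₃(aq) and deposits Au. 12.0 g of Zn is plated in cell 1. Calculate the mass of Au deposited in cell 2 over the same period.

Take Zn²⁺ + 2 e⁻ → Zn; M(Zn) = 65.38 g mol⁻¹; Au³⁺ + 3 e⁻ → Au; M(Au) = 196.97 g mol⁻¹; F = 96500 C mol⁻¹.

24.1 g

n(Zn) = 12.0 / 65.38 = 0.1835 mol.
Since Zn²⁺ + 2 e⁻ → Zn, n(e⁻) passed = 2 × 0.1835 = 0.3671 mol.
Cells in series carry the same charge, so the same 0.3671 mol of electrons passes through cell 2.
Au³⁺ + 3 e⁻ → Au, so n(Au) = 0.3671 / 3 = 0.1224 mol.
m(Au) = 0.1224 × 196.97 = 24.1 g.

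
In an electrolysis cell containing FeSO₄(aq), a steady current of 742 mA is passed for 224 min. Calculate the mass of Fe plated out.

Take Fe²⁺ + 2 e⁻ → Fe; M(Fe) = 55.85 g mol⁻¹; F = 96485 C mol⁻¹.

Q = I·t = 0.7420 A × 13440 s = 9972 C.
n(e⁻) = Q/F = 9972 / 96485 = 0.1034 mol.
Fe²⁺ + 2 e⁻ → Fe, so n(Fe) = n(e⁻)/2 = 0.05168 mol.
m = n·M = 0.05168 × 55.85 = 2.89 g.

2.89 g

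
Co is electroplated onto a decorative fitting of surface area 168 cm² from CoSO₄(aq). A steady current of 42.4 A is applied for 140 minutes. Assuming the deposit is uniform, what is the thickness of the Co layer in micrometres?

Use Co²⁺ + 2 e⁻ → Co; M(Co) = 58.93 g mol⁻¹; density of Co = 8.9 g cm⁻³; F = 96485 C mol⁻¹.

727 μm

Q = I·t = 42.40 × 8400.0 = 356200 C; n(e⁻) = 3.691 mol.
n(Co) = n(e⁻)/2 = 1.846 mol, so m = 1.846 × 58.93 = 108.8 g.
Volume = m/ρ = 108.8 / 8.9 = 12.22 cm³.
Thickness = V/A = 12.22 / 168 = 0.0727 cm = 727 μm.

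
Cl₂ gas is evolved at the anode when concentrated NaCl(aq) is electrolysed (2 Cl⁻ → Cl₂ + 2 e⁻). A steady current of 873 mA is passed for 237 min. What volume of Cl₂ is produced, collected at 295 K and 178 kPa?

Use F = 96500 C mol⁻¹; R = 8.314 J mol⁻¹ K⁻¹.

Q = I·t = 0.8730 A × 14220 s = 12410 C.
n(e⁻) = Q/F = 12410 / 96500 = 0.1286 mol.
2 electrons are transferred per Cl₂ molecule, so n(Cl₂) = 0.1286 / 2 = 0.06432 mol.
V = nRT/P = (0.06432 × 8.314 × 295) / (178 × 10³ Pa) = 8.86 × 10⁻⁴ m³ = 0.886 L.

0.886 L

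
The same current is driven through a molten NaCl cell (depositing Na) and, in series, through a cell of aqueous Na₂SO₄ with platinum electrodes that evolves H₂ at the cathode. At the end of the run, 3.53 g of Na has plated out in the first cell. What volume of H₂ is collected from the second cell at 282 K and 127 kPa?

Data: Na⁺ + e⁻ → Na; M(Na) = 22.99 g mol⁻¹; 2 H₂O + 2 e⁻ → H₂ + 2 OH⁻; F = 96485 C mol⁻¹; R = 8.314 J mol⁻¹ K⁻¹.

n(Na) = 3.53 / 22.99 = 0.1535 mol, so n(e⁻) = 1 × 0.1535 = 0.1535 mol.
The cells are in series, so the same 0.1535 mol of electrons passes through the second cell.
2 H₂O + 2 e⁻ → H₂ + 2 OH⁻ — 2 mol e⁻ per mol H₂, so n(H₂) = 0.1535/2 = 0.07677 mol.
V = nRT/P = (0.07677 × 8.314 × 282) / (127 × 10³) = 0.00142 m³ = 1.42 L.

1.42 L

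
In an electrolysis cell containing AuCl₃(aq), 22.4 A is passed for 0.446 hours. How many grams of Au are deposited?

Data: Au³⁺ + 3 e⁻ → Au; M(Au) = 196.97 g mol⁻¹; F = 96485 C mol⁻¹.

24.5 g

Q = I·t = 22.40 A × 1605.6 s = 35970 C.
n(e⁻) = Q/F = 35970 / 96485 = 0.3728 mol.
Au³⁺ + 3 e⁻ → Au, so n(Au) = n(e⁻)/3 = 0.1243 mol.
m = n·M = 0.1243 × 196.97 = 24.5 g.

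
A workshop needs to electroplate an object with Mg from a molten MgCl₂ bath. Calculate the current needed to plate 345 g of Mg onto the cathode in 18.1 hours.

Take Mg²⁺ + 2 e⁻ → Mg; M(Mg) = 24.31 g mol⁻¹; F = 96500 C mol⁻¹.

n(Mg) = 345 / 24.31 = 14.19 mol.
n(e⁻) = 2 × 14.19 = 28.38 mol.
Q = n(e⁻)·F = 28.38 × 96500 = 2739000 C.
I = Q/t = 2739000 / 65160 s = 42.0 A.

42.0 A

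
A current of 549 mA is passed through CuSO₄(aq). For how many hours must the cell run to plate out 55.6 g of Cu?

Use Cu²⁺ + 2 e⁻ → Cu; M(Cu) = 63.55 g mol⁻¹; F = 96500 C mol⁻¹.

85.4 h

n(Cu) = m/M = 55.6 / 63.55 = 0.8749 mol.
Each Cu atom requires 2 electrons, so n(e⁻) = 2 × 0.8749 = 1.750 mol.
Q = n(e⁻)·F = 1.750 × 96500 = 168900 C.
t = Q/I = 168900 / 0.5490 A = 307600 s = 85.4 h.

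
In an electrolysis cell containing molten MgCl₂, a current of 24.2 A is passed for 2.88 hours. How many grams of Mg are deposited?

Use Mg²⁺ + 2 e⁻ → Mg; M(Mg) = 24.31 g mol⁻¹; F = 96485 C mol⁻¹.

31.6 g

Q = I·t = 24.20 A × 10368 s = 250900 C.
n(e⁻) = Q/F = 250900 / 96485 = 2.600 mol.
Mg²⁺ + 2 e⁻ → Mg, so n(Mg) = n(e⁻)/2 = 1.300 mol.
m = n·M = 1.300 × 24.31 = 31.6 g.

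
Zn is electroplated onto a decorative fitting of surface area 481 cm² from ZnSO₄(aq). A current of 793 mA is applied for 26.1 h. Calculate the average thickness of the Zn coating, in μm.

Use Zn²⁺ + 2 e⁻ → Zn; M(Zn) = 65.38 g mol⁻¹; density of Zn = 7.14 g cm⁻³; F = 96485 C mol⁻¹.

73.5 μm

Q = I·t = 0.7930 × 93960 = 74510 C; n(e⁻) = 0.7722 mol.
n(Zn) = n(e⁻)/2 = 0.3861 mol, so m = 0.3861 × 65.38 = 25.24 g.
Volume = m/ρ = 25.24 / 7.14 = 3.536 cm³.
Thickness = V/A = 3.536 / 481 = 0.00735 cm = 73.5 μm.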